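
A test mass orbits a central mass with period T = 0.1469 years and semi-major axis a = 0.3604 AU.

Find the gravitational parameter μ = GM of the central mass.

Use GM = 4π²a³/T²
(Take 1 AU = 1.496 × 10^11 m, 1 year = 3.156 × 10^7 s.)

Convert to SI: T = 0.1469 years = 4.63616e+06 s; a = 0.3604 AU = 5.39158e+10 m.
GM = 4π² · a³ / T².
GM = 4π² · (5.39158e+10)³ / (4.63616e+06)² m³/s² ≈ 2.879e+20 m³/s² = 2.879 × 10^20 m³/s².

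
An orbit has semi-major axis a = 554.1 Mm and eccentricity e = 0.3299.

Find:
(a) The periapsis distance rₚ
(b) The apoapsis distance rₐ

Convert to SI: a = 554.1 Mm = 5.541e+08 m.
(a) rₚ = a(1 − e) = 5.541e+08 · (1 − 0.3299) = 5.541e+08 · 0.6701 ≈ 3.713e+08 m = 371.3 Mm.
(b) rₐ = a(1 + e) = 5.541e+08 · (1 + 0.3299) = 5.541e+08 · 1.3299 ≈ 7.369e+08 m = 736.9 Mm.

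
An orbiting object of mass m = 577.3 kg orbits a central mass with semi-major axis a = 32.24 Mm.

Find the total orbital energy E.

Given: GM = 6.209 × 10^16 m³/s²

Convert to SI: a = 32.24 Mm = 3.224e+07 m.
E = −GMm / (2a).
E = −6.209e+16 · 577.3 / (2 · 3.224e+07) J ≈ -5.559e+11 J = -555.9 GJ.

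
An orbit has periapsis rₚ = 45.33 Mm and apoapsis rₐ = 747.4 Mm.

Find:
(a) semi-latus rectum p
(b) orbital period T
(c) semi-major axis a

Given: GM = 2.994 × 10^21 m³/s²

Convert to SI: rₚ = 45.33 Mm = 4.533e+07 m; rₐ = 747.4 Mm = 7.474e+08 m.
(a) From a = (rₚ + rₐ)/2 = 3.96365e+08 m and e = (rₐ − rₚ)/(rₐ + rₚ) = 0.885636, p = a(1 − e²) = 3.96365e+08 · (1 − (0.885636)²) ≈ 8.548e+07 m
(b) With a = (rₚ + rₐ)/2 = 3.96365e+08 m, T = 2π √(a³/GM) = 2π √((3.96365e+08)³/2.994e+21) s ≈ 906.1 s
(c) a = (rₚ + rₐ)/2 = (4.533e+07 + 7.474e+08)/2 ≈ 3.964e+08 m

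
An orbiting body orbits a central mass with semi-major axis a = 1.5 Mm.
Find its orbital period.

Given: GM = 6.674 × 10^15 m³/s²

Convert to SI: a = 1.5 Mm = 1.5e+06 m.
Kepler's third law: T = 2π √(a³ / GM).
Substituting a = 1.5e+06 m and GM = 6.674e+15 m³/s²:
T = 2π √((1.5e+06)³ / 6.674e+15) s
T ≈ 141.3 s = 2.355 minutes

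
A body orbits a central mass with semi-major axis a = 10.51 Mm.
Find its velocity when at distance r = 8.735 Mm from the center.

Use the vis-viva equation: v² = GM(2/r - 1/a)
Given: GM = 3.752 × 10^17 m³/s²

Convert to SI: a = 10.51 Mm = 1.051e+07 m; r = 8.735 Mm = 8.735e+06 m.
Vis-viva: v = √(GM · (2/r − 1/a)).
2/r − 1/a = 2/8.735e+06 − 1/1.051e+07 = 1.33816e-07 m⁻¹.
v = √(3.752e+17 · 1.33816e-07) m/s ≈ 2.241e+05 m/s = 224.1 km/s.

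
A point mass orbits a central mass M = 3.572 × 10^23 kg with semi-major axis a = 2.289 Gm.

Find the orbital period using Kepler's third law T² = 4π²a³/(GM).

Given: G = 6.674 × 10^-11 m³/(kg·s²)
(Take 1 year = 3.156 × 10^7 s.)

Convert to SI: a = 2.289 Gm = 2.289e+09 m.
GM = G · M = 6.674e-11 · 3.572e+23 = 2.38395e+13 m³/s².
Kepler's third law: T = 2π √(a³ / GM).
Substituting a = 2.289e+09 m and GM = 2.38395e+13 m³/s²:
T = 2π √((2.289e+09)³ / 2.38395e+13) s
T ≈ 1.409e+08 s = 4.465 years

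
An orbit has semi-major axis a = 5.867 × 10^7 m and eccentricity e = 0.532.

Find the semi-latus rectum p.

p = a (1 − e²).
p = 5.867e+07 · (1 − (0.532)²) = 5.867e+07 · 0.716976 ≈ 4.206e+07 m = 4.206 × 10^7 m.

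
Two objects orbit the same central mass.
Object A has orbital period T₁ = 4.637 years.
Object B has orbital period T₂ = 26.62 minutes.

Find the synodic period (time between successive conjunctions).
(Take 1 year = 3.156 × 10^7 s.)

Convert to SI: T₁ = 4.637 years = 1.46344e+08 s; T₂ = 26.62 minutes = 1597.2 s.
T_syn = |T₁ · T₂ / (T₁ − T₂)|.
T_syn = |1.46344e+08 · 1597.2 / (1.46344e+08 − 1597.2)| s ≈ 1597 s = 26.62 minutes.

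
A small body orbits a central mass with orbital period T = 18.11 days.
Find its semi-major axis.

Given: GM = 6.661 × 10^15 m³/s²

Convert to SI: T = 18.11 days = 1.5647e+06 s.
Invert Kepler's third law: a = (GM · T² / (4π²))^(1/3).
Substituting T = 1.5647e+06 s and GM = 6.661e+15 m³/s²:
a = (6.661e+15 · (1.5647e+06)² / (4π²))^(1/3) m
a ≈ 7.448e+08 m = 7.448 × 10^8 m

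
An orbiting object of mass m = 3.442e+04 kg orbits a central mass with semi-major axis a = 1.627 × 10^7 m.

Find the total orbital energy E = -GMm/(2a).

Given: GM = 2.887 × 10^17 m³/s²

E = −GMm / (2a).
E = −2.887e+17 · 3.442e+04 / (2 · 1.627e+07) J ≈ -3.054e+14 J = -305.4 TJ.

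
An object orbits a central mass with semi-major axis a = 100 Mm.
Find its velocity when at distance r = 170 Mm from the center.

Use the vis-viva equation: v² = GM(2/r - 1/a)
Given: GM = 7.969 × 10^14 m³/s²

Convert to SI: a = 100 Mm = 1e+08 m; r = 170 Mm = 1.7e+08 m.
Vis-viva: v = √(GM · (2/r − 1/a)).
2/r − 1/a = 2/1.7e+08 − 1/1e+08 = 1.76471e-09 m⁻¹.
v = √(7.969e+14 · 1.76471e-09) m/s ≈ 1186 m/s = 1.186 km/s.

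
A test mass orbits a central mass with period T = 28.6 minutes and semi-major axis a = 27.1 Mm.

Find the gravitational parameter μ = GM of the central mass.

Convert to SI: T = 28.6 minutes = 1716 s; a = 27.1 Mm = 2.71e+07 m.
GM = 4π² · a³ / T².
GM = 4π² · (2.71e+07)³ / (1716)² m³/s² ≈ 2.668e+17 m³/s² = 2.668 × 10^17 m³/s².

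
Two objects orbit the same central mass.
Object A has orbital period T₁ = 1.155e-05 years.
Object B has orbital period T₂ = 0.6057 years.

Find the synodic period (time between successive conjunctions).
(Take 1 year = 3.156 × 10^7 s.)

Convert to SI: T₁ = 1.155e-05 years = 364.518 s; T₂ = 0.6057 years = 1.91159e+07 s.
T_syn = |T₁ · T₂ / (T₁ − T₂)|.
T_syn = |364.518 · 1.91159e+07 / (364.518 − 1.91159e+07)| s ≈ 364.5 s = 1.155e-05 years.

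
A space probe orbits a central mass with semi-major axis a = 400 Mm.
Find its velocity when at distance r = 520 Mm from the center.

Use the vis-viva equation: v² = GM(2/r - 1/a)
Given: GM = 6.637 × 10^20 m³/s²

Convert to SI: a = 400 Mm = 4e+08 m; r = 520 Mm = 5.2e+08 m.
Vis-viva: v = √(GM · (2/r − 1/a)).
2/r − 1/a = 2/5.2e+08 − 1/4e+08 = 1.34615e-09 m⁻¹.
v = √(6.637e+20 · 1.34615e-09) m/s ≈ 9.452e+05 m/s = 945.2 km/s.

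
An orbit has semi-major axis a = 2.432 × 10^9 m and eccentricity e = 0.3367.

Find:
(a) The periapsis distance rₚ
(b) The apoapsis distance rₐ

(a) rₚ = a(1 − e) = 2.432e+09 · (1 − 0.3367) = 2.432e+09 · 0.6633 ≈ 1.613e+09 m = 1.613 × 10^9 m.
(b) rₐ = a(1 + e) = 2.432e+09 · (1 + 0.3367) = 2.432e+09 · 1.3367 ≈ 3.251e+09 m = 3.251 × 10^9 m.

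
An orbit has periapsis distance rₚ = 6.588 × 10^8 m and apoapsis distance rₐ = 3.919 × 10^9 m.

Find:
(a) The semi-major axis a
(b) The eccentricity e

(a) a = (rₚ + rₐ) / 2 = (6.588e+08 + 3.919e+09) / 2 ≈ 2.289e+09 m = 2.289 × 10^9 m.
(b) e = (rₐ − rₚ) / (rₐ + rₚ) = (3.919e+09 − 6.588e+08) / (3.919e+09 + 6.588e+08) ≈ 0.7122.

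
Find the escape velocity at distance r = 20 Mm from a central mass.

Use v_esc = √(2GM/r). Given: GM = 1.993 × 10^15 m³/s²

Convert to SI: r = 20 Mm = 2e+07 m.
Escape velocity comes from setting total energy to zero: ½v² − GM/r = 0 ⇒ v_esc = √(2GM / r).
v_esc = √(2 · 1.993e+15 / 2e+07) m/s ≈ 1.412e+04 m/s = 14.12 km/s.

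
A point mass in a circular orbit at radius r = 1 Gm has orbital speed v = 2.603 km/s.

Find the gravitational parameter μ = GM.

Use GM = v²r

Convert to SI: r = 1 Gm = 1e+09 m; v = 2.603 km/s = 2603 m/s.
For a circular orbit v² = GM/r, so GM = v² · r.
GM = (2603)² · 1e+09 m³/s² ≈ 6.776e+15 m³/s² = 6.776 × 10^15 m³/s².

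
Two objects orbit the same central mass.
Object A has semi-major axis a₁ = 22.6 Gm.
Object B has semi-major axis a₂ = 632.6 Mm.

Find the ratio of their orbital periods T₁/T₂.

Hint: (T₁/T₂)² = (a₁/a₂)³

Convert to SI: a₁ = 22.6 Gm = 2.26e+10 m; a₂ = 632.6 Mm = 6.326e+08 m.
From Kepler's third law, (T₁/T₂)² = (a₁/a₂)³, so T₁/T₂ = (a₁/a₂)^(3/2).
a₁/a₂ = 2.26e+10 / 6.326e+08 = 35.7256.
T₁/T₂ = (35.7256)^(3/2) ≈ 213.5.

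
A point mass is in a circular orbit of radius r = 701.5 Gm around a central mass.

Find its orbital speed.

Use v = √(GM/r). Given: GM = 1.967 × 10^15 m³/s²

Convert to SI: r = 701.5 Gm = 7.015e+11 m.
For a circular orbit, gravity supplies the centripetal force, so v = √(GM / r).
v = √(1.967e+15 / 7.015e+11) m/s ≈ 52.95 m/s = 52.95 m/s.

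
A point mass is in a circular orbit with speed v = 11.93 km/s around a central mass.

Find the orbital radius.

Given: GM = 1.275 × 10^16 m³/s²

Convert to SI: v = 11.93 km/s = 11930 m/s.
For a circular orbit, v² = GM / r, so r = GM / v².
r = 1.275e+16 / (11930)² m ≈ 8.958e+07 m = 89.58 Mm.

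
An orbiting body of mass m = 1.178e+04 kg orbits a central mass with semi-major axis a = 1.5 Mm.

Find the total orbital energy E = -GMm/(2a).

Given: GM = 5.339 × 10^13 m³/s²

Convert to SI: a = 1.5 Mm = 1.5e+06 m.
E = −GMm / (2a).
E = −5.339e+13 · 1.178e+04 / (2 · 1.5e+06) J ≈ -2.096e+11 J = -209.6 GJ.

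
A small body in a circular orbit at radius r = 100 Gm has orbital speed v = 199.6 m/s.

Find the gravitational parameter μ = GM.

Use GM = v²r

Convert to SI: r = 100 Gm = 1e+11 m.
For a circular orbit v² = GM/r, so GM = v² · r.
GM = (199.6)² · 1e+11 m³/s² ≈ 3.984e+15 m³/s² = 3.984 × 10^15 m³/s².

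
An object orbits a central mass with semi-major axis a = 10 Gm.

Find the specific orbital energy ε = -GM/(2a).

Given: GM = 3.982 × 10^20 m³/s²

Convert to SI: a = 10 Gm = 1e+10 m.
ε = −GM / (2a).
ε = −3.982e+20 / (2 · 1e+10) J/kg ≈ -1.991e+10 J/kg = -19.91 GJ/kg.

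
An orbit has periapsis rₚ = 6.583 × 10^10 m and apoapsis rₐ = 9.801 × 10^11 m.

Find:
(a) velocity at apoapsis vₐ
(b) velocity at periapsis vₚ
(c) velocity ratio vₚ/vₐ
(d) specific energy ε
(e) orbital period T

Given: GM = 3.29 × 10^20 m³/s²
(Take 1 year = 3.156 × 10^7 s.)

(a) With a = (rₚ + rₐ)/2 = 5.22965e+11 m, vₐ = √(GM (2/rₐ − 1/a)) = √(3.29e+20 · (2/9.801e+11 − 1/5.22965e+11)) m/s ≈ 6500 m/s
(b) With a = (rₚ + rₐ)/2 = 5.22965e+11 m, vₚ = √(GM (2/rₚ − 1/a)) = √(3.29e+20 · (2/6.583e+10 − 1/5.22965e+11)) m/s ≈ 9.678e+04 m/s
(c) Conservation of angular momentum (rₚvₚ = rₐvₐ) gives vₚ/vₐ = rₐ/rₚ = 9.801e+11/6.583e+10 ≈ 14.89
(d) With a = (rₚ + rₐ)/2 = 5.22965e+11 m, ε = −GM/(2a) = −3.29e+20/(2 · 5.22965e+11) J/kg ≈ -3.146e+08 J/kg
(e) With a = (rₚ + rₐ)/2 = 5.22965e+11 m, T = 2π √(a³/GM) = 2π √((5.22965e+11)³/3.29e+20) s ≈ 1.31e+08 s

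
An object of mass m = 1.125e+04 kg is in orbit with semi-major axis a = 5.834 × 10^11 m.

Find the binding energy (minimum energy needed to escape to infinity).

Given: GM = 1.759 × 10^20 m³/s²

Total orbital energy is E = −GMm/(2a); binding energy is E_bind = −E = GMm/(2a).
E_bind = 1.759e+20 · 1.125e+04 / (2 · 5.834e+11) J ≈ 1.696e+12 J = 1.696 TJ.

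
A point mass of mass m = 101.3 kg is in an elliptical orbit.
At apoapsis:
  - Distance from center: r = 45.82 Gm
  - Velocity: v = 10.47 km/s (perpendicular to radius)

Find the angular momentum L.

Convert to SI: r = 45.82 Gm = 4.582e+10 m; v = 10.47 km/s = 10470 m/s.
Since v is perpendicular to r, L = m · v · r.
L = 101.3 · 10470 · 4.582e+10 kg·m²/s ≈ 4.86e+16 kg·m²/s.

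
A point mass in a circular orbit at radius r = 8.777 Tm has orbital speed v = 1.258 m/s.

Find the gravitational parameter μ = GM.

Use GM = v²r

Convert to SI: r = 8.777 Tm = 8.777e+12 m.
For a circular orbit v² = GM/r, so GM = v² · r.
GM = (1.258)² · 8.777e+12 m³/s² ≈ 1.389e+13 m³/s² = 1.389 × 10^13 m³/s².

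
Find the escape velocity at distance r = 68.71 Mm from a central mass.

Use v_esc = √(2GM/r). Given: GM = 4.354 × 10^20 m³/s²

Convert to SI: r = 68.71 Mm = 6.871e+07 m.
Escape velocity comes from setting total energy to zero: ½v² − GM/r = 0 ⇒ v_esc = √(2GM / r).
v_esc = √(2 · 4.354e+20 / 6.871e+07) m/s ≈ 3.56e+06 m/s = 3560 km/s.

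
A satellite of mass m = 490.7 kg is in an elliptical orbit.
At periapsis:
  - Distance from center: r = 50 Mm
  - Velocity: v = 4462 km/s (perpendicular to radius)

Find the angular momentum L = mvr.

Convert to SI: r = 50 Mm = 5e+07 m; v = 4462 km/s = 4.462e+06 m/s.
Since v is perpendicular to r, L = m · v · r.
L = 490.7 · 4.462e+06 · 5e+07 kg·m²/s ≈ 1.095e+17 kg·m²/s.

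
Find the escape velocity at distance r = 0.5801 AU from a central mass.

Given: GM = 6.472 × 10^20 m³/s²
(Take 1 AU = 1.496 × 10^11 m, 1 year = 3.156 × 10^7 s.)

Convert to SI: r = 0.5801 AU = 8.6783e+10 m.
Escape velocity comes from setting total energy to zero: ½v² − GM/r = 0 ⇒ v_esc = √(2GM / r).
v_esc = √(2 · 6.472e+20 / 8.6783e+10) m/s ≈ 1.221e+05 m/s = 25.76 AU/year.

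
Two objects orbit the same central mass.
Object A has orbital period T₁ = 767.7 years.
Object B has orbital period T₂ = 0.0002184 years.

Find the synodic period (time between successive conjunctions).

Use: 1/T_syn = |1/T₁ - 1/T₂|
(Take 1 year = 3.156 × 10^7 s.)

Convert to SI: T₁ = 767.7 years = 2.42286e+10 s; T₂ = 0.0002184 years = 6892.7 s.
T_syn = |T₁ · T₂ / (T₁ − T₂)|.
T_syn = |2.42286e+10 · 6892.7 / (2.42286e+10 − 6892.7)| s ≈ 6893 s = 0.0002184 years.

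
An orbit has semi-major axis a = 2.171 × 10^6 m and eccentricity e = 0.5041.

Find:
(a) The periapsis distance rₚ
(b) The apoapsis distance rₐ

(a) rₚ = a(1 − e) = 2.171e+06 · (1 − 0.5041) = 2.171e+06 · 0.4959 ≈ 1.077e+06 m = 1.077 × 10^6 m.
(b) rₐ = a(1 + e) = 2.171e+06 · (1 + 0.5041) = 2.171e+06 · 1.5041 ≈ 3.265e+06 m = 3.265 × 10^6 m.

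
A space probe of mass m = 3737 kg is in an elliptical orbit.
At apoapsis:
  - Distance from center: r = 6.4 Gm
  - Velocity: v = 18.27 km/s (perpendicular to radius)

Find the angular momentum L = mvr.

Convert to SI: r = 6.4 Gm = 6.4e+09 m; v = 18.27 km/s = 18270 m/s.
Since v is perpendicular to r, L = m · v · r.
L = 3737 · 18270 · 6.4e+09 kg·m²/s ≈ 4.37e+17 kg·m²/s.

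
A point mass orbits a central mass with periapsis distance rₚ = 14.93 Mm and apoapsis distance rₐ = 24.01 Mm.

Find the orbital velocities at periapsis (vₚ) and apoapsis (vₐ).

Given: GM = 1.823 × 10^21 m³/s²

Convert to SI: rₚ = 14.93 Mm = 1.493e+07 m; rₐ = 24.01 Mm = 2.401e+07 m.
Use the vis-viva equation v² = GM(2/r − 1/a) with a = (rₚ + rₐ)/2 = (1.493e+07 + 2.401e+07)/2 = 1.947e+07 m.
vₚ = √(GM · (2/rₚ − 1/a)) = √(1.823e+21 · (2/1.493e+07 − 1/1.947e+07)) m/s ≈ 1.227e+07 m/s = 1.227e+04 km/s.
vₐ = √(GM · (2/rₐ − 1/a)) = √(1.823e+21 · (2/2.401e+07 − 1/1.947e+07)) m/s ≈ 7.63e+06 m/s = 7630 km/s.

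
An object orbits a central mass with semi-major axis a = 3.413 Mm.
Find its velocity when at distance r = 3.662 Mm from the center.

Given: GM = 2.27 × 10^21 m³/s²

Convert to SI: a = 3.413 Mm = 3.413e+06 m; r = 3.662 Mm = 3.662e+06 m.
Vis-viva: v = √(GM · (2/r − 1/a)).
2/r − 1/a = 2/3.662e+06 − 1/3.413e+06 = 2.53152e-07 m⁻¹.
v = √(2.27e+21 · 2.53152e-07) m/s ≈ 2.397e+07 m/s = 2.397e+04 km/s.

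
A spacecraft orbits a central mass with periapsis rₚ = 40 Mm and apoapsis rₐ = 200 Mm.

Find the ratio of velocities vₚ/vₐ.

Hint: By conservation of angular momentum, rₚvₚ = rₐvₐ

Convert to SI: rₚ = 40 Mm = 4e+07 m; rₐ = 200 Mm = 2e+08 m.
Conservation of angular momentum gives rₚvₚ = rₐvₐ, so vₚ/vₐ = rₐ/rₚ.
vₚ/vₐ = 2e+08 / 4e+07 ≈ 5.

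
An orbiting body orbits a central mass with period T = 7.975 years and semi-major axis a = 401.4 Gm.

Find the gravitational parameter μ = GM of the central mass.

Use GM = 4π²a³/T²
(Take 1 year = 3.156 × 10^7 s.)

Convert to SI: T = 7.975 years = 2.51691e+08 s; a = 401.4 Gm = 4.014e+11 m.
GM = 4π² · a³ / T².
GM = 4π² · (4.014e+11)³ / (2.51691e+08)² m³/s² ≈ 4.03e+19 m³/s² = 4.03 × 10^19 m³/s².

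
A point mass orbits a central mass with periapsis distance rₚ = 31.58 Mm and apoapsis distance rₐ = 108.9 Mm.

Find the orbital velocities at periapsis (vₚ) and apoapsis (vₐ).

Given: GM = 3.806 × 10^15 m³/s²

Convert to SI: rₚ = 31.58 Mm = 3.158e+07 m; rₐ = 108.9 Mm = 1.089e+08 m.
Use the vis-viva equation v² = GM(2/r − 1/a) with a = (rₚ + rₐ)/2 = (3.158e+07 + 1.089e+08)/2 = 7.024e+07 m.
vₚ = √(GM · (2/rₚ − 1/a)) = √(3.806e+15 · (2/3.158e+07 − 1/7.024e+07)) m/s ≈ 1.367e+04 m/s = 13.67 km/s.
vₐ = √(GM · (2/rₐ − 1/a)) = √(3.806e+15 · (2/1.089e+08 − 1/7.024e+07)) m/s ≈ 3964 m/s = 3.964 km/s.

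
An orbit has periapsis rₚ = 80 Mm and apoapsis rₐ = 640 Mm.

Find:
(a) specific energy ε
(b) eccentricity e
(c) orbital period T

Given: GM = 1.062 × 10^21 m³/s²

Convert to SI: rₚ = 80 Mm = 8e+07 m; rₐ = 640 Mm = 6.4e+08 m.
(a) With a = (rₚ + rₐ)/2 = 3.6e+08 m, ε = −GM/(2a) = −1.062e+21/(2 · 3.6e+08) J/kg ≈ -1.475e+12 J/kg
(b) e = (rₐ − rₚ)/(rₐ + rₚ) = (6.4e+08 − 8e+07)/(6.4e+08 + 8e+07) ≈ 0.7778
(c) With a = (rₚ + rₐ)/2 = 3.6e+08 m, T = 2π √(a³/GM) = 2π √((3.6e+08)³/1.062e+21) s ≈ 1317 s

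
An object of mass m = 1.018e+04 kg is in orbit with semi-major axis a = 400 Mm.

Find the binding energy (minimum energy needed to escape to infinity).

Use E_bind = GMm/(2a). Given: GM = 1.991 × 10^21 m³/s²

Convert to SI: a = 400 Mm = 4e+08 m.
Total orbital energy is E = −GMm/(2a); binding energy is E_bind = −E = GMm/(2a).
E_bind = 1.991e+21 · 1.018e+04 / (2 · 4e+08) J ≈ 2.534e+16 J = 25.34 PJ.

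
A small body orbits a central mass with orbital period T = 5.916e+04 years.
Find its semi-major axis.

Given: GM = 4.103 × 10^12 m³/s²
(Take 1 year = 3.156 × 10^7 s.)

Convert to SI: T = 5.916e+04 years = 1.86709e+12 s.
Invert Kepler's third law: a = (GM · T² / (4π²))^(1/3).
Substituting T = 1.86709e+12 s and GM = 4.103e+12 m³/s²:
a = (4.103e+12 · (1.86709e+12)² / (4π²))^(1/3) m
a ≈ 7.129e+11 m = 712.9 Gm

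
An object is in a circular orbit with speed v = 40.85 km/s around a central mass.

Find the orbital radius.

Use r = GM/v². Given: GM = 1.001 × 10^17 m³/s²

Convert to SI: v = 40.85 km/s = 40850 m/s.
For a circular orbit, v² = GM / r, so r = GM / v².
r = 1.001e+17 / (40850)² m ≈ 5.999e+07 m = 59.99 Mm.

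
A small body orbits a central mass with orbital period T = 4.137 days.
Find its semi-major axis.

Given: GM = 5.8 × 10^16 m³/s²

Convert to SI: T = 4.137 days = 357437 s.
Invert Kepler's third law: a = (GM · T² / (4π²))^(1/3).
Substituting T = 357437 s and GM = 5.8e+16 m³/s²:
a = (5.8e+16 · (357437)² / (4π²))^(1/3) m
a ≈ 5.726e+08 m = 5.726 × 10^8 m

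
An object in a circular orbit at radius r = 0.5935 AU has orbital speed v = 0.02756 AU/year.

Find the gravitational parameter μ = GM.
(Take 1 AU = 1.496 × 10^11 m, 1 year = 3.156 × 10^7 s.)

Convert to SI: r = 0.5935 AU = 8.87876e+10 m; v = 0.02756 AU/year = 130.639 m/s.
For a circular orbit v² = GM/r, so GM = v² · r.
GM = (130.639)² · 8.87876e+10 m³/s² ≈ 1.515e+15 m³/s² = 1.515 × 10^15 m³/s².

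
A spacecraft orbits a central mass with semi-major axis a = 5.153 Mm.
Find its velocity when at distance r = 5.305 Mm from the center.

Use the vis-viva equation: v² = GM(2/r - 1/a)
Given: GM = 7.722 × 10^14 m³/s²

Convert to SI: a = 5.153 Mm = 5.153e+06 m; r = 5.305 Mm = 5.305e+06 m.
Vis-viva: v = √(GM · (2/r − 1/a)).
2/r − 1/a = 2/5.305e+06 − 1/5.153e+06 = 1.82941e-07 m⁻¹.
v = √(7.722e+14 · 1.82941e-07) m/s ≈ 1.189e+04 m/s = 11.89 km/s.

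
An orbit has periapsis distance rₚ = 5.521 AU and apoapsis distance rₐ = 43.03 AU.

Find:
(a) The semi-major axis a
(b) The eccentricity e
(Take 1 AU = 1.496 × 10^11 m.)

Convert to SI: rₚ = 5.521 AU = 8.25942e+11 m; rₐ = 43.03 AU = 6.43729e+12 m.
(a) a = (rₚ + rₐ) / 2 = (8.25942e+11 + 6.43729e+12) / 2 ≈ 3.632e+12 m = 24.28 AU.
(b) e = (rₐ − rₚ) / (rₐ + rₚ) = (6.43729e+12 − 8.25942e+11) / (6.43729e+12 + 8.25942e+11) ≈ 0.7726.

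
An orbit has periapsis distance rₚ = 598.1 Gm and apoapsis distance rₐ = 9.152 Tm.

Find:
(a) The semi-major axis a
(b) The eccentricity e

Convert to SI: rₚ = 598.1 Gm = 5.981e+11 m; rₐ = 9.152 Tm = 9.152e+12 m.
(a) a = (rₚ + rₐ) / 2 = (5.981e+11 + 9.152e+12) / 2 ≈ 4.875e+12 m = 4.875 Tm.
(b) e = (rₐ − rₚ) / (rₐ + rₚ) = (9.152e+12 − 5.981e+11) / (9.152e+12 + 5.981e+11) ≈ 0.8773.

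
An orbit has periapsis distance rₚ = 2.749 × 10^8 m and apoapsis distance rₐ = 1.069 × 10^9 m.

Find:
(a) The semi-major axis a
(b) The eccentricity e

(a) a = (rₚ + rₐ) / 2 = (2.749e+08 + 1.069e+09) / 2 ≈ 6.72e+08 m = 6.72 × 10^8 m.
(b) e = (rₐ − rₚ) / (rₐ + rₚ) = (1.069e+09 − 2.749e+08) / (1.069e+09 + 2.749e+08) ≈ 0.5909.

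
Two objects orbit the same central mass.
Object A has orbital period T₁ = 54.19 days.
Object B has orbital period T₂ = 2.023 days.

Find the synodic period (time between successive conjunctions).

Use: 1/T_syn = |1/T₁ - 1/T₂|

Convert to SI: T₁ = 54.19 days = 4.68202e+06 s; T₂ = 2.023 days = 174787 s.
T_syn = |T₁ · T₂ / (T₁ − T₂)|.
T_syn = |4.68202e+06 · 174787 / (4.68202e+06 − 174787)| s ≈ 1.816e+05 s = 2.101 days.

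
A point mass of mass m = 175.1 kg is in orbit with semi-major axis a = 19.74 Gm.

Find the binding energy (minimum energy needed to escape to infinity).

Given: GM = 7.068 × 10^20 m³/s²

Convert to SI: a = 19.74 Gm = 1.974e+10 m.
Total orbital energy is E = −GMm/(2a); binding energy is E_bind = −E = GMm/(2a).
E_bind = 7.068e+20 · 175.1 / (2 · 1.974e+10) J ≈ 3.135e+12 J = 3.135 TJ.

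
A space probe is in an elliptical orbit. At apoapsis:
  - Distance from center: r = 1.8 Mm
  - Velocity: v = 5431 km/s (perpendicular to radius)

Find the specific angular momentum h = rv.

Convert to SI: r = 1.8 Mm = 1.8e+06 m; v = 5431 km/s = 5.431e+06 m/s.
With v perpendicular to r, h = r · v.
h = 1.8e+06 · 5.431e+06 m²/s ≈ 9.776e+12 m²/s.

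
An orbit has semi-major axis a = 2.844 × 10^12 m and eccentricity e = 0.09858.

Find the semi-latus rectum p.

p = a (1 − e²).
p = 2.844e+12 · (1 − (0.09858)²) = 2.844e+12 · 0.990282 ≈ 2.816e+12 m = 2.816 × 10^12 m.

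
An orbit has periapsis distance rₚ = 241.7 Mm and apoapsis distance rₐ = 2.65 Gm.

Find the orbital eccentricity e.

Convert to SI: rₚ = 241.7 Mm = 2.417e+08 m; rₐ = 2.65 Gm = 2.65e+09 m.
e = (rₐ − rₚ) / (rₐ + rₚ).
e = (2.65e+09 − 2.417e+08) / (2.65e+09 + 2.417e+08) = 2.4083e+09 / 2.8917e+09 ≈ 0.8328.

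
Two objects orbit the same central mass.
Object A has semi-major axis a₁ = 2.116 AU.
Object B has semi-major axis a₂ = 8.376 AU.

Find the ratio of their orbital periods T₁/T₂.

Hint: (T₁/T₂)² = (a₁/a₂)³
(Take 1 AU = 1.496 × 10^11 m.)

Convert to SI: a₁ = 2.116 AU = 3.16554e+11 m; a₂ = 8.376 AU = 1.25305e+12 m.
From Kepler's third law, (T₁/T₂)² = (a₁/a₂)³, so T₁/T₂ = (a₁/a₂)^(3/2).
a₁/a₂ = 3.16554e+11 / 1.25305e+12 = 0.252627.
T₁/T₂ = (0.252627)^(3/2) ≈ 0.127.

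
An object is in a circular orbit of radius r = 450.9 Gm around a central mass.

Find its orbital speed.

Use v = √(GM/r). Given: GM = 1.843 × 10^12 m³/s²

Convert to SI: r = 450.9 Gm = 4.509e+11 m.
For a circular orbit, gravity supplies the centripetal force, so v = √(GM / r).
v = √(1.843e+12 / 4.509e+11) m/s ≈ 2.022 m/s = 2.022 m/s.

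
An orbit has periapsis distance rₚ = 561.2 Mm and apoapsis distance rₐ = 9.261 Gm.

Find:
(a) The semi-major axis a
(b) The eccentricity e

Convert to SI: rₚ = 561.2 Mm = 5.612e+08 m; rₐ = 9.261 Gm = 9.261e+09 m.
(a) a = (rₚ + rₐ) / 2 = (5.612e+08 + 9.261e+09) / 2 ≈ 4.911e+09 m = 4.911 Gm.
(b) e = (rₐ − rₚ) / (rₐ + rₚ) = (9.261e+09 − 5.612e+08) / (9.261e+09 + 5.612e+08) ≈ 0.8857.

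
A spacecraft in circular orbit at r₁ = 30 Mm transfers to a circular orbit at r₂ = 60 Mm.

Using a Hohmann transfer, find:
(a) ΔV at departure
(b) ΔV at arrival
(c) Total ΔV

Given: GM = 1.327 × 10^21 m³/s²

Convert to SI: r₁ = 30 Mm = 3e+07 m; r₂ = 60 Mm = 6e+07 m.
Transfer semi-major axis: a_t = (r₁ + r₂)/2 = (3e+07 + 6e+07)/2 = 4.5e+07 m.
Circular speeds: v₁ = √(GM/r₁) = 6.65081e+06 m/s, v₂ = √(GM/r₂) = 4.70284e+06 m/s.
Transfer speeds (vis-viva v² = GM(2/r − 1/a_t)): v₁ᵗ = 7.6797e+06 m/s, v₂ᵗ = 3.83985e+06 m/s.
(a) ΔV₁ = |v₁ᵗ − v₁| ≈ 1.029e+06 m/s = 1029 km/s.
(b) ΔV₂ = |v₂ − v₂ᵗ| ≈ 8.63e+05 m/s = 863 km/s.
(c) ΔV_total = ΔV₁ + ΔV₂ ≈ 1.892e+06 m/s = 1892 km/s.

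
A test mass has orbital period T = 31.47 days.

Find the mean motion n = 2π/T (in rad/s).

Convert to SI: T = 31.47 days = 2.71901e+06 s.
n = 2π / T.
n = 2π / 2.71901e+06 s ≈ 2.311e-06 rad/s.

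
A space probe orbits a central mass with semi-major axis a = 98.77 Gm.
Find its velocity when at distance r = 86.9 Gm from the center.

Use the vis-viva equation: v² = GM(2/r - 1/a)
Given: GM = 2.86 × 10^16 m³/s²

Convert to SI: a = 98.77 Gm = 9.877e+10 m; r = 86.9 Gm = 8.69e+10 m.
Vis-viva: v = √(GM · (2/r − 1/a)).
2/r − 1/a = 2/8.69e+10 − 1/9.877e+10 = 1.28904e-11 m⁻¹.
v = √(2.86e+16 · 1.28904e-11) m/s ≈ 607.2 m/s = 607.2 m/s.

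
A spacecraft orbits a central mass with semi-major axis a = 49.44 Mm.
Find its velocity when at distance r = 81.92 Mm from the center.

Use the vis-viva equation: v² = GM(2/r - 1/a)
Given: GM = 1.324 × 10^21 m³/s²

Convert to SI: a = 49.44 Mm = 4.944e+07 m; r = 81.92 Mm = 8.192e+07 m.
Vis-viva: v = √(GM · (2/r − 1/a)).
2/r − 1/a = 2/8.192e+07 − 1/4.944e+07 = 4.18753e-09 m⁻¹.
v = √(1.324e+21 · 4.18753e-09) m/s ≈ 2.355e+06 m/s = 2355 km/s.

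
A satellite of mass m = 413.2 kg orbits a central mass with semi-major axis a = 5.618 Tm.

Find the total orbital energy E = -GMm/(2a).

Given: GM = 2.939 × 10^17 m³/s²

Convert to SI: a = 5.618 Tm = 5.618e+12 m.
E = −GMm / (2a).
E = −2.939e+17 · 413.2 / (2 · 5.618e+12) J ≈ -1.081e+07 J = -10.81 MJ.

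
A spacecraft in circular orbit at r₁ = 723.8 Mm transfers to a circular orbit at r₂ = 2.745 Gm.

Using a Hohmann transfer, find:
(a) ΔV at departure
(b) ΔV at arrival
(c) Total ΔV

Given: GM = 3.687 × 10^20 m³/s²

Convert to SI: r₁ = 723.8 Mm = 7.238e+08 m; r₂ = 2.745 Gm = 2.745e+09 m.
Transfer semi-major axis: a_t = (r₁ + r₂)/2 = (7.238e+08 + 2.745e+09)/2 = 1.7344e+09 m.
Circular speeds: v₁ = √(GM/r₁) = 713719 m/s, v₂ = √(GM/r₂) = 366493 m/s.
Transfer speeds (vis-viva v² = GM(2/r − 1/a_t)): v₁ᵗ = 897891 m/s, v₂ᵗ = 236755 m/s.
(a) ΔV₁ = |v₁ᵗ − v₁| ≈ 1.842e+05 m/s = 184.2 km/s.
(b) ΔV₂ = |v₂ − v₂ᵗ| ≈ 1.297e+05 m/s = 129.7 km/s.
(c) ΔV_total = ΔV₁ + ΔV₂ ≈ 3.139e+05 m/s = 313.9 km/s.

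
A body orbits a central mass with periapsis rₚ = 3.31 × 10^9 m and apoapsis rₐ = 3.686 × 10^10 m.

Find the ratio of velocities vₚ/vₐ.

Conservation of angular momentum gives rₚvₚ = rₐvₐ, so vₚ/vₐ = rₐ/rₚ.
vₚ/vₐ = 3.686e+10 / 3.31e+09 ≈ 11.14.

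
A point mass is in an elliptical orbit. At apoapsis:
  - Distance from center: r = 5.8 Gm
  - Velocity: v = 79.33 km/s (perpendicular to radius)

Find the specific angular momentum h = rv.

Convert to SI: r = 5.8 Gm = 5.8e+09 m; v = 79.33 km/s = 79330 m/s.
With v perpendicular to r, h = r · v.
h = 5.8e+09 · 79330 m²/s ≈ 4.601e+14 m²/s.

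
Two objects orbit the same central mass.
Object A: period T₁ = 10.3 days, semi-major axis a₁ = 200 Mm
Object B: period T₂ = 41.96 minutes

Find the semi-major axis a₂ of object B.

Convert to SI: T₁ = 10.3 days = 889920 s; a₁ = 200 Mm = 2e+08 m; T₂ = 41.96 minutes = 2517.6 s.
Kepler's third law: (T₁/T₂)² = (a₁/a₂)³ ⇒ a₂ = a₁ · (T₂/T₁)^(2/3).
T₂/T₁ = 2517.6 / 889920 = 0.00282902.
a₂ = 2e+08 · (0.00282902)^(2/3) m ≈ 4.001e+06 m = 4.001 Mm.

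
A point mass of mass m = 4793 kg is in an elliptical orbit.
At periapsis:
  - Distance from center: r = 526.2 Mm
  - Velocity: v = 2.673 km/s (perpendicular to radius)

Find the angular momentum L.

Convert to SI: r = 526.2 Mm = 5.262e+08 m; v = 2.673 km/s = 2673 m/s.
Since v is perpendicular to r, L = m · v · r.
L = 4793 · 2673 · 5.262e+08 kg·m²/s ≈ 6.742e+15 kg·m²/s.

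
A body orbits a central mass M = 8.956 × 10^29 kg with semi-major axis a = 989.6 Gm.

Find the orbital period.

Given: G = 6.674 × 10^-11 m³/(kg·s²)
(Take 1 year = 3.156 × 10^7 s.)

Convert to SI: a = 989.6 Gm = 9.896e+11 m.
GM = G · M = 6.674e-11 · 8.956e+29 = 5.97723e+19 m³/s².
Kepler's third law: T = 2π √(a³ / GM).
Substituting a = 9.896e+11 m and GM = 5.97723e+19 m³/s²:
T = 2π √((9.896e+11)³ / 5.97723e+19) s
T ≈ 8.001e+08 s = 25.35 years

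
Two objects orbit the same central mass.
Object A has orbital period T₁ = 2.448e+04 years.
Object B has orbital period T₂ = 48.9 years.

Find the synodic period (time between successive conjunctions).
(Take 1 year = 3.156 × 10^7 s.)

Convert to SI: T₁ = 2.448e+04 years = 7.72589e+11 s; T₂ = 48.9 years = 1.54328e+09 s.
T_syn = |T₁ · T₂ / (T₁ − T₂)|.
T_syn = |7.72589e+11 · 1.54328e+09 / (7.72589e+11 − 1.54328e+09)| s ≈ 1.546e+09 s = 49 years.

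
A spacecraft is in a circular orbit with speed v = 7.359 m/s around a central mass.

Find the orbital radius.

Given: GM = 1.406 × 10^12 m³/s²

For a circular orbit, v² = GM / r, so r = GM / v².
r = 1.406e+12 / (7.359)² m ≈ 2.596e+10 m = 25.96 Gm.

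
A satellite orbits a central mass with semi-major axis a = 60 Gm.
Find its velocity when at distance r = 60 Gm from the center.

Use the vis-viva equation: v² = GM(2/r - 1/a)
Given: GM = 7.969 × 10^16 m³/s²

Convert to SI: a = 60 Gm = 6e+10 m; r = 60 Gm = 6e+10 m.
Vis-viva: v = √(GM · (2/r − 1/a)).
2/r − 1/a = 2/6e+10 − 1/6e+10 = 1.66667e-11 m⁻¹.
v = √(7.969e+16 · 1.66667e-11) m/s ≈ 1152 m/s = 1.152 km/s.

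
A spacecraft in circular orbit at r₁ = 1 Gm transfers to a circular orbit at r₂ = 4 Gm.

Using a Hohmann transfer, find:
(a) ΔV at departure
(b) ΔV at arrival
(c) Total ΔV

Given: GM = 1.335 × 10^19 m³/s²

Convert to SI: r₁ = 1 Gm = 1e+09 m; r₂ = 4 Gm = 4e+09 m.
Transfer semi-major axis: a_t = (r₁ + r₂)/2 = (1e+09 + 4e+09)/2 = 2.5e+09 m.
Circular speeds: v₁ = √(GM/r₁) = 115542 m/s, v₂ = √(GM/r₂) = 57771.1 m/s.
Transfer speeds (vis-viva v² = GM(2/r − 1/a_t)): v₁ᵗ = 146151 m/s, v₂ᵗ = 36537.7 m/s.
(a) ΔV₁ = |v₁ᵗ − v₁| ≈ 3.061e+04 m/s = 30.61 km/s.
(b) ΔV₂ = |v₂ − v₂ᵗ| ≈ 2.123e+04 m/s = 21.23 km/s.
(c) ΔV_total = ΔV₁ + ΔV₂ ≈ 5.184e+04 m/s = 51.84 km/s.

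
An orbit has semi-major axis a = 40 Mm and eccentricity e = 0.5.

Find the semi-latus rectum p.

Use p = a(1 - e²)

Convert to SI: a = 40 Mm = 4e+07 m.
p = a (1 − e²).
p = 4e+07 · (1 − (0.5)²) = 4e+07 · 0.75 ≈ 3e+07 m = 30 Mm.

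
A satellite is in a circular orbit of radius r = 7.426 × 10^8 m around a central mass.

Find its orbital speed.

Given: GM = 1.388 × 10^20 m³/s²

For a circular orbit, gravity supplies the centripetal force, so v = √(GM / r).
v = √(1.388e+20 / 7.426e+08) m/s ≈ 4.323e+05 m/s = 432.3 km/s.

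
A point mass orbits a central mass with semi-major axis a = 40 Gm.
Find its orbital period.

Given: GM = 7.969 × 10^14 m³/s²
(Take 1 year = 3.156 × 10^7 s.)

Convert to SI: a = 40 Gm = 4e+10 m.
Kepler's third law: T = 2π √(a³ / GM).
Substituting a = 4e+10 m and GM = 7.969e+14 m³/s²:
T = 2π √((4e+10)³ / 7.969e+14) s
T ≈ 1.781e+09 s = 56.42 years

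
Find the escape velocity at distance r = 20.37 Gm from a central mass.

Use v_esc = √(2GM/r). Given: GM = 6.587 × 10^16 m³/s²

Convert to SI: r = 20.37 Gm = 2.037e+10 m.
Escape velocity comes from setting total energy to zero: ½v² − GM/r = 0 ⇒ v_esc = √(2GM / r).
v_esc = √(2 · 6.587e+16 / 2.037e+10) m/s ≈ 2543 m/s = 2.543 km/s.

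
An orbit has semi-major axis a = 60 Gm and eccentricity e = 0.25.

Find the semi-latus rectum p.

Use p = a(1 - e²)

Convert to SI: a = 60 Gm = 6e+10 m.
p = a (1 − e²).
p = 6e+10 · (1 − (0.25)²) = 6e+10 · 0.9375 ≈ 5.625e+10 m = 56.25 Gm.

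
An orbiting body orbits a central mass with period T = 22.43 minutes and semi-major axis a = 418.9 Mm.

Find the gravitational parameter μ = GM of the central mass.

Convert to SI: T = 22.43 minutes = 1345.8 s; a = 418.9 Mm = 4.189e+08 m.
GM = 4π² · a³ / T².
GM = 4π² · (4.189e+08)³ / (1345.8)² m³/s² ≈ 1.602e+21 m³/s² = 1.602 × 10^21 m³/s².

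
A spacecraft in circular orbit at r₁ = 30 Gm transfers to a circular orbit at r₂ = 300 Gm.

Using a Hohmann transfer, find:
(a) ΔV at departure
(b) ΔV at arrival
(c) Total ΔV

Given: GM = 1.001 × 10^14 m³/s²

Convert to SI: r₁ = 30 Gm = 3e+10 m; r₂ = 300 Gm = 3e+11 m.
Transfer semi-major axis: a_t = (r₁ + r₂)/2 = (3e+10 + 3e+11)/2 = 1.65e+11 m.
Circular speeds: v₁ = √(GM/r₁) = 57.7639 m/s, v₂ = √(GM/r₂) = 18.2665 m/s.
Transfer speeds (vis-viva v² = GM(2/r − 1/a_t)): v₁ᵗ = 77.8888 m/s, v₂ᵗ = 7.78888 m/s.
(a) ΔV₁ = |v₁ᵗ − v₁| ≈ 20.12 m/s = 20.12 m/s.
(b) ΔV₂ = |v₂ − v₂ᵗ| ≈ 10.48 m/s = 10.48 m/s.
(c) ΔV_total = ΔV₁ + ΔV₂ ≈ 30.6 m/s = 30.6 m/s.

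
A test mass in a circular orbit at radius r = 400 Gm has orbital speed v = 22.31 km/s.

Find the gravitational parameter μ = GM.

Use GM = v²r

Convert to SI: r = 400 Gm = 4e+11 m; v = 22.31 km/s = 22310 m/s.
For a circular orbit v² = GM/r, so GM = v² · r.
GM = (22310)² · 4e+11 m³/s² ≈ 1.991e+20 m³/s² = 1.991 × 10^20 m³/s².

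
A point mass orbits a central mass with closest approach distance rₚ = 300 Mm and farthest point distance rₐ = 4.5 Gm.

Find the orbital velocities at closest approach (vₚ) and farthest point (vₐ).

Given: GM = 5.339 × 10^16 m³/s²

Convert to SI: rₚ = 300 Mm = 3e+08 m; rₐ = 4.5 Gm = 4.5e+09 m.
Use the vis-viva equation v² = GM(2/r − 1/a) with a = (rₚ + rₐ)/2 = (3e+08 + 4.5e+09)/2 = 2.4e+09 m.
vₚ = √(GM · (2/rₚ − 1/a)) = √(5.339e+16 · (2/3e+08 − 1/2.4e+09)) m/s ≈ 1.827e+04 m/s = 18.27 km/s.
vₐ = √(GM · (2/rₐ − 1/a)) = √(5.339e+16 · (2/4.5e+09 − 1/2.4e+09)) m/s ≈ 1218 m/s = 1.218 km/s.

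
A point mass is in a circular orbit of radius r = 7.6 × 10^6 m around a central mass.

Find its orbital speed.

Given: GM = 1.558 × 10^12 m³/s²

For a circular orbit, gravity supplies the centripetal force, so v = √(GM / r).
v = √(1.558e+12 / 7.6e+06) m/s ≈ 452.8 m/s = 452.8 m/s.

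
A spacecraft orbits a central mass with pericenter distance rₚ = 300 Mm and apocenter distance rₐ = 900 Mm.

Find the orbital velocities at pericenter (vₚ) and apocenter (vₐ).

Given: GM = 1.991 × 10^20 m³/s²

Convert to SI: rₚ = 300 Mm = 3e+08 m; rₐ = 900 Mm = 9e+08 m.
Use the vis-viva equation v² = GM(2/r − 1/a) with a = (rₚ + rₐ)/2 = (3e+08 + 9e+08)/2 = 6e+08 m.
vₚ = √(GM · (2/rₚ − 1/a)) = √(1.991e+20 · (2/3e+08 − 1/6e+08)) m/s ≈ 9.977e+05 m/s = 997.7 km/s.
vₐ = √(GM · (2/rₐ − 1/a)) = √(1.991e+20 · (2/9e+08 − 1/6e+08)) m/s ≈ 3.326e+05 m/s = 332.6 km/s.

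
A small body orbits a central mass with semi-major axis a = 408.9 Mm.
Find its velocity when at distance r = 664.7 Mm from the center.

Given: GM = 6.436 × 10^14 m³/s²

Convert to SI: a = 408.9 Mm = 4.089e+08 m; r = 664.7 Mm = 6.647e+08 m.
Vis-viva: v = √(GM · (2/r − 1/a)).
2/r − 1/a = 2/6.647e+08 − 1/4.089e+08 = 5.6329e-10 m⁻¹.
v = √(6.436e+14 · 5.6329e-10) m/s ≈ 602.1 m/s = 602.1 m/s.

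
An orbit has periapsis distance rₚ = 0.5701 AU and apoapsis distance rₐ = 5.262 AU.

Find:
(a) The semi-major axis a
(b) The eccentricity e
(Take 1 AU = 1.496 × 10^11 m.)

Convert to SI: rₚ = 0.5701 AU = 8.5287e+10 m; rₐ = 5.262 AU = 7.87195e+11 m.
(a) a = (rₚ + rₐ) / 2 = (8.5287e+10 + 7.87195e+11) / 2 ≈ 4.362e+11 m = 2.916 AU.
(b) e = (rₐ − rₚ) / (rₐ + rₚ) = (7.87195e+11 − 8.5287e+10) / (7.87195e+11 + 8.5287e+10) ≈ 0.8045.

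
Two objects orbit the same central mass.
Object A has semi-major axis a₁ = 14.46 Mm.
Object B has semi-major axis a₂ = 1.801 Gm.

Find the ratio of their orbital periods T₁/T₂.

Convert to SI: a₁ = 14.46 Mm = 1.446e+07 m; a₂ = 1.801 Gm = 1.801e+09 m.
From Kepler's third law, (T₁/T₂)² = (a₁/a₂)³, so T₁/T₂ = (a₁/a₂)^(3/2).
a₁/a₂ = 1.446e+07 / 1.801e+09 = 0.00802887.
T₁/T₂ = (0.00802887)^(3/2) ≈ 0.0007194.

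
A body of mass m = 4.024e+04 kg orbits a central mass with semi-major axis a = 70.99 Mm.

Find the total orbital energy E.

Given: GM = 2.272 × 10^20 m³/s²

Convert to SI: a = 70.99 Mm = 7.099e+07 m.
E = −GMm / (2a).
E = −2.272e+20 · 4.024e+04 / (2 · 7.099e+07) J ≈ -6.439e+16 J = -64.39 PJ.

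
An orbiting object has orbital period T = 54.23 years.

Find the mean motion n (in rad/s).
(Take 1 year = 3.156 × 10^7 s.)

Convert to SI: T = 54.23 years = 1.7115e+09 s.
n = 2π / T.
n = 2π / 1.7115e+09 s ≈ 3.671e-09 rad/s.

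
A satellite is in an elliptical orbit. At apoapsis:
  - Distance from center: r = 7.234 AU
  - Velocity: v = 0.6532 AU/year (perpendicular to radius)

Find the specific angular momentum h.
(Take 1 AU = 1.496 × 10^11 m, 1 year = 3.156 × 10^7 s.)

Convert to SI: r = 7.234 AU = 1.08221e+12 m; v = 0.6532 AU/year = 3096.28 m/s.
With v perpendicular to r, h = r · v.
h = 1.08221e+12 · 3096.28 m²/s ≈ 3.351e+15 m²/s.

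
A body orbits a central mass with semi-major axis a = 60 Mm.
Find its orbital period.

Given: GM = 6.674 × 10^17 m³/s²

Convert to SI: a = 60 Mm = 6e+07 m.
Kepler's third law: T = 2π √(a³ / GM).
Substituting a = 6e+07 m and GM = 6.674e+17 m³/s²:
T = 2π √((6e+07)³ / 6.674e+17) s
T ≈ 3574 s = 59.57 minutes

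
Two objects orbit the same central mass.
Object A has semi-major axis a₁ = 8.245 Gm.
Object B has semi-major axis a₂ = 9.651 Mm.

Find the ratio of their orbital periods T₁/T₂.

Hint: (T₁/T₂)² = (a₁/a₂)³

Convert to SI: a₁ = 8.245 Gm = 8.245e+09 m; a₂ = 9.651 Mm = 9.651e+06 m.
From Kepler's third law, (T₁/T₂)² = (a₁/a₂)³, so T₁/T₂ = (a₁/a₂)^(3/2).
a₁/a₂ = 8.245e+09 / 9.651e+06 = 854.316.
T₁/T₂ = (854.316)^(3/2) ≈ 2.497e+04.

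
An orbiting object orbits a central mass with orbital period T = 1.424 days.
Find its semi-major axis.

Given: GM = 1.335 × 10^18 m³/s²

Convert to SI: T = 1.424 days = 123034 s.
Invert Kepler's third law: a = (GM · T² / (4π²))^(1/3).
Substituting T = 123034 s and GM = 1.335e+18 m³/s²:
a = (1.335e+18 · (123034)² / (4π²))^(1/3) m
a ≈ 7.999e+08 m = 799.9 Mm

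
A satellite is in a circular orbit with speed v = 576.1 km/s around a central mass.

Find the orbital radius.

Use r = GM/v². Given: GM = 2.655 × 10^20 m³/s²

Convert to SI: v = 576.1 km/s = 576100 m/s.
For a circular orbit, v² = GM / r, so r = GM / v².
r = 2.655e+20 / (576100)² m ≈ 8e+08 m = 800 Mm.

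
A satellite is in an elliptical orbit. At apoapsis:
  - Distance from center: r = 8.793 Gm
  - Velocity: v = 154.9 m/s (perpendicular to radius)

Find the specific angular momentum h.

Convert to SI: r = 8.793 Gm = 8.793e+09 m.
With v perpendicular to r, h = r · v.
h = 8.793e+09 · 154.9 m²/s ≈ 1.362e+12 m²/s.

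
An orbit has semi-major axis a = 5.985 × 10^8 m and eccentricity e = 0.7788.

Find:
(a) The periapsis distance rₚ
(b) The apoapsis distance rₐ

(a) rₚ = a(1 − e) = 5.985e+08 · (1 − 0.7788) = 5.985e+08 · 0.2212 ≈ 1.324e+08 m = 1.324 × 10^8 m.
(b) rₐ = a(1 + e) = 5.985e+08 · (1 + 0.7788) = 5.985e+08 · 1.7788 ≈ 1.065e+09 m = 1.065 × 10^9 m.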